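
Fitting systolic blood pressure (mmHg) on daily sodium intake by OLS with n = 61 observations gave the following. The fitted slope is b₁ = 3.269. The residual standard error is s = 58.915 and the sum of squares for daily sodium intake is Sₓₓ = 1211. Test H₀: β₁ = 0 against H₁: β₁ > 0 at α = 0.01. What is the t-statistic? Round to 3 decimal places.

t = 1.931

SE(b₁) = s/√Sₓₓ = 58.915/√1211 = 1.69299.
t = 3.269 / 1.69299 = 1.931.
df = n − 2 = 59.
One-sided p ≈ 0.0292, which is ≥ 0.01, so fail to reject H₀.
The data do not give significant evidence that the true slope on daily sodium intake is positive.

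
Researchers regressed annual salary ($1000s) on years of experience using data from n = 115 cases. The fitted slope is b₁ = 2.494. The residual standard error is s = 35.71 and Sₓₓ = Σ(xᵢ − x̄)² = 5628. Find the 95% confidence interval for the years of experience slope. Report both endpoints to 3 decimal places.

(1.551, 3.437)

SE(b₁) = s/√Sₓₓ = 35.71/√5628 = 0.476006.
df = n − 2 = 113.
t* = t_{0.025, 113} = 1.98118.
Margin = t* × SE = 1.98118 × 0.476006 = 0.94305.
CI: 2.494 ± 0.94305 → (1.551, 3.437).
With 95% confidence, each one-unit increase in years of experience is associated with a change of between 1.551 and 3.437 $1000s in annual salary.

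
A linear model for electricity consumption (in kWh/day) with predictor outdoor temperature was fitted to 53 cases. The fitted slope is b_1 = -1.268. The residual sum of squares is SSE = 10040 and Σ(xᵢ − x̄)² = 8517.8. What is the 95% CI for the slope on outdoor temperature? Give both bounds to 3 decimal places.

MSE = SSE/(n − 2) = 10040/51 = 196.863.
SE(b_1) = √(MSE/Sₓₓ) = √(196.863/8517.8) = 0.152026.
df = n − 2 = 51.
t* = t_{0.025, 51} = 2.007584.
Margin = t* × SE = 2.007584 × 0.152026 = 0.30521.
CI: -1.268 ± 0.30521 → (-1.573, -0.963).
With 95% confidence, each one-unit increase in outdoor temperature is associated with a change of between -1.573 and -0.963 kWh/day in electricity consumption.

(-1.573, -0.963)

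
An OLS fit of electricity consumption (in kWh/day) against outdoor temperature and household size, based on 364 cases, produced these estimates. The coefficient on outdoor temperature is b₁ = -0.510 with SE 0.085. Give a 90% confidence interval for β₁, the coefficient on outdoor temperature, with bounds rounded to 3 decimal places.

df = n − k − 1 = 364 − 2 − 1 = 361.
t* = t_{0.05, 361} = 1.649086.
Margin = t* × SE = 1.649086 × 0.085 = 0.14017.
CI: -0.510 ± 0.14017 → (-0.650, -0.370).
With 90% confidence, each one-unit increase in outdoor temperature is associated with a change of between -0.650 and -0.370 kWh/day in electricity consumption, holding the other predictors fixed.

(-0.650, -0.370)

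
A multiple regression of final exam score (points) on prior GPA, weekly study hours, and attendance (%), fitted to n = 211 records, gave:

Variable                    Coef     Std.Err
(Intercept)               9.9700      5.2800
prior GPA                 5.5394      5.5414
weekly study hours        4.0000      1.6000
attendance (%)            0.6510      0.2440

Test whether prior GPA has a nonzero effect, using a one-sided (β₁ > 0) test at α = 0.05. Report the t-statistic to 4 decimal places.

t = 0.9996

Read off: b = 5.5394, SE = 5.5414 for prior GPA.
H₀: β₁ = 0 vs H₁: β₁ > 0.
t = 5.5394 / 5.5414 = 0.9996.
df = n − k − 1 = 211 − 3 − 1 = 207.
One-sided p ≈ 0.1593, which is ≥ 0.05, so fail to reject H₀.
The data do not give significant evidence that the true slope on prior GPA is positive, holding the other predictors fixed.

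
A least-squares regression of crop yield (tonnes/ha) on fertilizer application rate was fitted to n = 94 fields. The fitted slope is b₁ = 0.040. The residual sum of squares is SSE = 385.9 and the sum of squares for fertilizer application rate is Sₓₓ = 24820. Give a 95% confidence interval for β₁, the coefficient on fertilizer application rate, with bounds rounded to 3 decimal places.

MSE = SSE/(n − 2) = 385.9/92 = 4.19457.
SE(b₁) = √(MSE/Sₓₓ) = √(4.19457/24820) = 0.013.
df = n − 2 = 92.
t* = t_{0.025, 92} = 1.986086.
Margin = t* × SE = 1.986086 × 0.013 = 0.02582.
CI: 0.040 ± 0.02582 → (0.014, 0.066).
With 95% confidence, each one-unit increase in fertilizer application rate is associated with a change of between 0.014 and 0.066 tonnes/ha in crop yield.

(0.014, 0.066)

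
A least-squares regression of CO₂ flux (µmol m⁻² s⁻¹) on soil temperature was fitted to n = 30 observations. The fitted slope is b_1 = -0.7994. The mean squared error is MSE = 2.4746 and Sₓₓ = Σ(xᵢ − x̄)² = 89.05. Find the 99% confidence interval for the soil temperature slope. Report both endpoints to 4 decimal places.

(-1.2600, -0.3388)

SE(b_1) = √(MSE/Sₓₓ) = √(2.4746/89.05) = 0.1667.
df = n − 2 = 28.
t* = t_{0.005, 28} = 2.763262.
Margin = t* × SE = 2.763262 × 0.1667 = 0.460636.
CI: -0.7994 ± 0.460636 → (-1.2600, -0.3388).
With 99% confidence, each one-unit increase in soil temperature is associated with a change of between -1.2600 and -0.3388 µmol m⁻² s⁻¹ in CO₂ flux.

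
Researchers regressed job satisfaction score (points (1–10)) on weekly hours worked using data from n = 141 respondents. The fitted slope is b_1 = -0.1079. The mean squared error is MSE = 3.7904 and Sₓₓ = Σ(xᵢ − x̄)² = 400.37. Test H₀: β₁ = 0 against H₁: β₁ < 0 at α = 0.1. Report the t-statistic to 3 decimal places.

SE(b_1) = √(MSE/Sₓₓ) = √(3.7904/400.37) = 0.0972998.
t = -0.1079 / 0.0972998 = -1.109.
df = n − 2 = 139.
One-sided p ≈ 0.1347, which is ≥ 0.1, so fail to reject H₀.
The data do not give significant evidence that the true slope on weekly hours worked is negative.

t = -1.109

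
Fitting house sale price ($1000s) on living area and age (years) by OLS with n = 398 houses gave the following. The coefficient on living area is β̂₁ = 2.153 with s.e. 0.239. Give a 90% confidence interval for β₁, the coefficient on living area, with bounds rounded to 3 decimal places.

df = n − k − 1 = 398 − 2 − 1 = 395.
t* = t_{0.05, 395} = 1.64872.
Margin = t* × SE = 1.64872 × 0.239 = 0.39404.
CI: 2.153 ± 0.39404 → (1.759, 2.547).
With 90% confidence, each one-unit increase in living area is associated with a change of between 1.759 and 2.547 $1000s in house sale price, holding the other predictors fixed.

(1.759, 2.547)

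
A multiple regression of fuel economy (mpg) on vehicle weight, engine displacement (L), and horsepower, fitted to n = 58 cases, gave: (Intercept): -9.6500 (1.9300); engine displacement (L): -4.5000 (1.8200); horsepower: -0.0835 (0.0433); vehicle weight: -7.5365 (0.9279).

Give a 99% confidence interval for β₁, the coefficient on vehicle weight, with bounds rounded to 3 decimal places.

Read off: b = -7.5365, SE = 0.9279 for vehicle weight.
df = n − k − 1 = 58 − 3 − 1 = 54.
t* = t_{0.005, 54} = 2.669985.
Margin = t* × SE = 2.669985 × 0.9279 = 2.47748.
CI: -7.5365 ± 2.47748 → (-10.014, -5.059).

(-10.014, -5.059)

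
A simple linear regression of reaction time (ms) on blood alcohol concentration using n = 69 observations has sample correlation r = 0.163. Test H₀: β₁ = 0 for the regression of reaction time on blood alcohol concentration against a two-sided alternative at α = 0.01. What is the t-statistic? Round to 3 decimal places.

t = 1.352

t = r·√(n − 2)/√(1 − r²) = 0.163·√67/√0.973431 = 1.352.
df = n − 2 = 67.
Two-sided p ≈ 0.1808, which is ≥ 0.01, so fail to reject H₀.
The data do not give significant evidence of a linear association between blood alcohol concentration and reaction time.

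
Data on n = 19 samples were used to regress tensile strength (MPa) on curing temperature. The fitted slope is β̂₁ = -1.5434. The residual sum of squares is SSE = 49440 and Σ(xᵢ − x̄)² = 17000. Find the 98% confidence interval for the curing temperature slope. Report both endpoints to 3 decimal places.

(-2.605, -0.482)

MSE = SSE/(n − 2) = 49440/17 = 2908.24.
SE(β̂₁) = √(MSE/Sₓₓ) = √(2908.24/17000) = 0.413609.
df = n − 2 = 17.
t* = t_{0.01, 17} = 2.566934.
Margin = t* × SE = 2.566934 × 0.413609 = 1.06171.
CI: -1.5434 ± 1.06171 → (-2.605, -0.482).
With 98% confidence, each one-unit increase in curing temperature is associated with a change of between -2.605 and -0.482 MPa in tensile strength.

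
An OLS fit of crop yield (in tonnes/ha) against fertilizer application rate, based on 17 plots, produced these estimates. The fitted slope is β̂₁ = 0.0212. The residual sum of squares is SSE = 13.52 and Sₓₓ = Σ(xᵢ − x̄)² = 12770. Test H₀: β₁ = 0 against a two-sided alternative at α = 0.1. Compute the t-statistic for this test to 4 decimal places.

t = 2.5234

MSE = SSE/(n − 2) = 13.52/15 = 0.901333.
SE(β̂₁) = √(MSE/Sₓₓ) = √(0.901333/12770) = 0.00840131.
t = 0.0212 / 0.00840131 = 2.5234.
df = n − 2 = 15.
Two-sided p ≈ 0.0234, which is < 0.1, so reject H₀.
There is evidence that fertilizer application rate is associated with crop yield.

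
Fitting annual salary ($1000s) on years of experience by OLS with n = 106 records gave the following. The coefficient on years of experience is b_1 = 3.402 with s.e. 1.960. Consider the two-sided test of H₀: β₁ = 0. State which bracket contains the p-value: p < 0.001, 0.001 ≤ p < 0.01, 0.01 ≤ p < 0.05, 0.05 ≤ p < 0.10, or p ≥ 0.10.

0.05 ≤ p < 0.10

t = 3.402 / 1.960 = 1.736.
df = n − 2 = 106 − 2 = 104.
Two-sided p = 2·P(T_{104} > |t|) ≈ 0.0856.
So 0.05 ≤ p < 0.10.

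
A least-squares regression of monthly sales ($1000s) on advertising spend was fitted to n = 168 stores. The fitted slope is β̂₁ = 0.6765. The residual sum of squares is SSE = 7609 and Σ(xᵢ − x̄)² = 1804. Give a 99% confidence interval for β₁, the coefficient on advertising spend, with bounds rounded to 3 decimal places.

MSE = SSE/(n − 2) = 7609/166 = 45.8373.
SE(β̂₁) = √(MSE/Sₓₓ) = √(45.8373/1804) = 0.159401.
df = n − 2 = 166.
t* = t_{0.005, 166} = 2.60577.
Margin = t* × SE = 2.60577 × 0.159401 = 0.41536.
CI: 0.6765 ± 0.41536 → (0.261, 1.092).
With 99% confidence, each one-unit increase in advertising spend is associated with a change of between 0.261 and 1.092 $1000s in monthly sales.

(0.261, 1.092)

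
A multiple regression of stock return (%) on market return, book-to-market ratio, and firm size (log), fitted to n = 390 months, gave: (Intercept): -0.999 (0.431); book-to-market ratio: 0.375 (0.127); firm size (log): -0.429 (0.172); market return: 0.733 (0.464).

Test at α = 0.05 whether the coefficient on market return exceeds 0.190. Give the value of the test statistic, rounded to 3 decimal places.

Read off: b = 0.733, SE = 0.464 for market return.
H₀: β₁ = 0.190 vs H₁: β₁ > 0.190.
t = (0.733 − 0.190) / 0.464 = 1.170.
df = n − k − 1 = 390 − 3 − 1 = 386.
One-sided p ≈ 0.1213, which is ≥ 0.05, so fail to reject H₀.
The data do not give significant evidence that the true slope on market return exceeds 0.190 % per unit, holding the other predictors fixed.

t = 1.170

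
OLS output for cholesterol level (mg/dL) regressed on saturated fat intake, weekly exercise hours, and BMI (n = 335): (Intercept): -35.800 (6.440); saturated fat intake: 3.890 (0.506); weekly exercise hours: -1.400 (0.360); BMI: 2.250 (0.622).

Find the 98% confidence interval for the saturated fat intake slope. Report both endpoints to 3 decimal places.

Read off: b = 3.890, SE = 0.506 for saturated fat intake.
df = n − k − 1 = 335 − 3 − 1 = 331.
t* = t_{0.01, 331} = 2.337666.
Margin = t* × SE = 2.337666 × 0.506 = 1.18286.
CI: 3.890 ± 1.18286 → (2.707, 5.073).

(2.707, 5.073)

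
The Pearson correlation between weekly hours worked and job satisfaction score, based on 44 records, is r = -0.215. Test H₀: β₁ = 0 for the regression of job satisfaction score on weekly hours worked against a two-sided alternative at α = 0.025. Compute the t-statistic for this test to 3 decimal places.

t = r·√(n − 2)/√(1 − r²) = -0.215·√42/√0.953775 = -1.427.
df = n − 2 = 42.
Two-sided p ≈ 0.1611, which is ≥ 0.025, so fail to reject H₀.
The data do not give significant evidence of a linear association between weekly hours worked and job satisfaction score.

t = -1.427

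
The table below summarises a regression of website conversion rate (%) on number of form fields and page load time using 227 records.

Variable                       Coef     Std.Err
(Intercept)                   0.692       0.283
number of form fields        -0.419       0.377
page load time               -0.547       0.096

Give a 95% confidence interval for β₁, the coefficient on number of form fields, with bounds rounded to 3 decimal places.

Read off: b = -0.419, SE = 0.377 for number of form fields.
df = n − k − 1 = 227 − 2 − 1 = 224.
t* = t_{0.025, 224} = 1.970611.
Margin = t* × SE = 1.970611 × 0.377 = 0.74292.
CI: -0.419 ± 0.74292 → (-1.162, 0.324).

(-1.162, 0.324)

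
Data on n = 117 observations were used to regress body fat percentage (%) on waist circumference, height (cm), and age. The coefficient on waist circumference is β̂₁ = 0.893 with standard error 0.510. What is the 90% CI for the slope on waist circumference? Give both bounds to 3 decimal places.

(0.047, 1.739)

df = n − k − 1 = 117 − 3 − 1 = 113.
t* = t_{0.05, 113} = 1.65845.
Margin = t* × SE = 1.65845 × 0.510 = 0.84581.
CI: 0.893 ± 0.84581 → (0.047, 1.739).
With 90% confidence, each one-unit increase in waist circumference is associated with a change of between 0.047 and 1.739 % in body fat percentage, holding the other predictors fixed.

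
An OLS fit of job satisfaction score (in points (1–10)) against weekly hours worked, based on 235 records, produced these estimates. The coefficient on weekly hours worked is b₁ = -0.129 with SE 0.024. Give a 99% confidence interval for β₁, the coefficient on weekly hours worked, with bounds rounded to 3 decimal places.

df = n − 2 = 235 − 2 = 233.
t* = t_{0.005, 233} = 2.597094.
Margin = t* × SE = 2.597094 × 0.024 = 0.06233.
CI: -0.129 ± 0.06233 → (-0.191, -0.067).
With 99% confidence, each one-unit increase in weekly hours worked is associated with a change of between -0.191 and -0.067 points (1–10) in job satisfaction score.

(-0.191, -0.067)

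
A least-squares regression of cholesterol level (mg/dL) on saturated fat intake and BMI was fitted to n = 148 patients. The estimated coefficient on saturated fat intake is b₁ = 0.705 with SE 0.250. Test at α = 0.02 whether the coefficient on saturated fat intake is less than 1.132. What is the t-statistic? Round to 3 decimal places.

t = -1.708

H₀: β₁ = 1.132 vs H₁: β₁ < 1.132.
t = (b₁ − β₁⁰)/SE = (0.705 − 1.132) / 0.250 = -1.708.
df = n − k − 1 = 148 − 2 − 1 = 145.
One-sided p ≈ 0.0449, which is ≥ 0.02, so fail to reject H₀.
The data do not give significant evidence that the true slope on saturated fat intake is below 1.132 mg/dL per unit, holding the other predictors fixed.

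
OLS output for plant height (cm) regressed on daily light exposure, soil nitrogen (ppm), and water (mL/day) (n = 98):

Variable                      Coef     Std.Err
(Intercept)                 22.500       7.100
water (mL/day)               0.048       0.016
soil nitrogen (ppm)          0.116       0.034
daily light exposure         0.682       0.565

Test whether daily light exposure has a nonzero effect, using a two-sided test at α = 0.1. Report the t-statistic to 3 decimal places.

t = 1.207

Read off: b = 0.682, SE = 0.565 for daily light exposure.
H₀: β₁ = 0 vs H₁: β₁ ≠ 0.
t = 0.682 / 0.565 = 1.207.
df = n − k − 1 = 98 − 3 − 1 = 94.
Two-sided p ≈ 0.2304, which is ≥ 0.1, so fail to reject H₀.
The data do not give significant evidence of an association between daily light exposure and plant height, after adjusting for the other predictors.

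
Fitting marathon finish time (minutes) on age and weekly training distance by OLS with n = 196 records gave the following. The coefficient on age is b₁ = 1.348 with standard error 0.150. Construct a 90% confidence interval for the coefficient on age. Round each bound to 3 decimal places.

df = n − k − 1 = 196 − 2 − 1 = 193.
t* = t_{0.05, 193} = 1.652787.
Margin = t* × SE = 1.652787 × 0.150 = 0.24792.
CI: 1.348 ± 0.24792 → (1.100, 1.596).
With 90% confidence, each one-unit increase in age is associated with a change of between 1.100 and 1.596 minutes in marathon finish time, holding the other predictors fixed.

(1.100, 1.596)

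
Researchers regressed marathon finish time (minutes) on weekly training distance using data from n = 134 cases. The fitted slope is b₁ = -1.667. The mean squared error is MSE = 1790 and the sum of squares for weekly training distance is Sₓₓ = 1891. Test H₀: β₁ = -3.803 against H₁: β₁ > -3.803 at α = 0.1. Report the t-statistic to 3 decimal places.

t = 2.195

SE(b₁) = √(MSE/Sₓₓ) = √(1790/1891) = 0.972928.
t = (-1.667 − (-3.803)) / 0.972928 = 2.195.
df = n − 2 = 132.
One-sided p ≈ 0.0149, which is < 0.1, so reject H₀.
There is evidence that the true slope on weekly training distance exceeds -3.803 minutes per unit.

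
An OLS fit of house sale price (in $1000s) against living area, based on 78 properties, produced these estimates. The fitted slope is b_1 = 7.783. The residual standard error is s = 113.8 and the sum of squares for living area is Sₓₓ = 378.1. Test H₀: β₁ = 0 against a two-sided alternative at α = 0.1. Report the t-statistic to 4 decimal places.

SE(b_1) = s/√Sₓₓ = 113.8/√378.1 = 5.85247.
t = 7.783 / 5.85247 = 1.3299.
df = n − 2 = 76.
Two-sided p ≈ 0.1875, which is ≥ 0.1, so fail to reject H₀.
The data do not give significant evidence of an association between living area and house sale price.

t = 1.3299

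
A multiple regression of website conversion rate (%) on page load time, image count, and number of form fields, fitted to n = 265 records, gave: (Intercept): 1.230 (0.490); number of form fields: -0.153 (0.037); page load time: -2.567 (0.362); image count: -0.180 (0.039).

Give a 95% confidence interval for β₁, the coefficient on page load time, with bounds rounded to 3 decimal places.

Read off: b = -2.567, SE = 0.362 for page load time.
df = n − k − 1 = 265 − 3 − 1 = 261.
t* = t_{0.025, 261} = 1.969095.
Margin = t* × SE = 1.969095 × 0.362 = 0.71281.
CI: -2.567 ± 0.71281 → (-3.280, -1.854).

(-3.280, -1.854)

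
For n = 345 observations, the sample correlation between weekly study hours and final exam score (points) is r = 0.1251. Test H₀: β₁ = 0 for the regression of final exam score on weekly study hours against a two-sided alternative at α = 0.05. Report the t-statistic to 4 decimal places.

t = 2.3352

t = r·√(n − 2)/√(1 − r²) = 0.1251·√343/√0.98435 = 2.3352.
df = n − 2 = 343.
Two-sided p ≈ 0.0201, which is < 0.05, so reject H₀.
There is evidence of a linear association between weekly study hours and final exam score.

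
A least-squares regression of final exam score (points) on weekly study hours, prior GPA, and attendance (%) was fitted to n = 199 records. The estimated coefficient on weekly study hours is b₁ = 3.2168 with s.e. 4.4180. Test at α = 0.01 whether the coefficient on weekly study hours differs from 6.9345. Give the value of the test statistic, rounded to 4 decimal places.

t = -0.8415

H₀: β₁ = 6.9345 vs H₁: β₁ ≠ 6.9345.
t = (b₁ − β₁⁰)/SE = (3.2168 − 6.9345) / 4.4180 = -0.8415.
df = n − k − 1 = 199 − 3 − 1 = 195.
Two-sided p ≈ 0.4011, which is ≥ 0.01, so fail to reject H₀.
The data are consistent with a true slope of 6.9345 points per unit of weekly study hours, holding the other predictors fixed.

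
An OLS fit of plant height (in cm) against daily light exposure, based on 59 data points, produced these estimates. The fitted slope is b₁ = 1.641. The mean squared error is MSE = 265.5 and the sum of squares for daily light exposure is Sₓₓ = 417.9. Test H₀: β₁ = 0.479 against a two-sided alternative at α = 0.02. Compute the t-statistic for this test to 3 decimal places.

t = 1.458

SE(b₁) = √(MSE/Sₓₓ) = √(265.5/417.9) = 0.797069.
t = (1.641 − 0.479) / 0.797069 = 1.458.
df = n − 2 = 57.
Two-sided p ≈ 0.1504, which is ≥ 0.02, so fail to reject H₀.
The data are consistent with a true slope of 0.479 cm per unit of daily light exposure.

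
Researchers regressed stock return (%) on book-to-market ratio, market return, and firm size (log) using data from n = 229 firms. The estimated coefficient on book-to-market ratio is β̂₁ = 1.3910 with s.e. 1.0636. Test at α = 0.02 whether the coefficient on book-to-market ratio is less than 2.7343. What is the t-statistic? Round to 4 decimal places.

H₀: β₁ = 2.7343 vs H₁: β₁ < 2.7343.
t = (β̂₁ − β₁⁰)/SE = (1.3910 − 2.7343) / 1.0636 = -1.2630.
df = n − k − 1 = 229 − 3 − 1 = 225.
One-sided p ≈ 0.1040, which is ≥ 0.02, so fail to reject H₀.
The data do not give significant evidence that the true slope on book-to-market ratio is below 2.7343 % per unit, holding the other predictors fixed.

t = -1.2630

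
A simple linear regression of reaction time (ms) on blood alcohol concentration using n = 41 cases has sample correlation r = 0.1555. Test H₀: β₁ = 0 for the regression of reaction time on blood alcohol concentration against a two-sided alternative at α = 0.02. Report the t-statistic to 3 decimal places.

t = 0.983

t = r·√(n − 2)/√(1 − r²) = 0.1555·√39/√0.97582 = 0.983.
df = n − 2 = 39.
Two-sided p ≈ 0.3316, which is ≥ 0.02, so fail to reject H₀.
The data do not give significant evidence of a linear association between blood alcohol concentration and reaction time.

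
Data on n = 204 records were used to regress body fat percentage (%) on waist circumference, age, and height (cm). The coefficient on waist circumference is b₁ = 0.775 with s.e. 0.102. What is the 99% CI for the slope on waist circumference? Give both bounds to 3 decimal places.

df = n − k − 1 = 204 − 3 − 1 = 200.
t* = t_{0.005, 200} = 2.600634.
Margin = t* × SE = 2.600634 × 0.102 = 0.26526.
CI: 0.775 ± 0.26526 → (0.510, 1.040).
With 99% confidence, each one-unit increase in waist circumference is associated with a change of between 0.510 and 1.040 % in body fat percentage, holding the other predictors fixed.

(0.510, 1.040)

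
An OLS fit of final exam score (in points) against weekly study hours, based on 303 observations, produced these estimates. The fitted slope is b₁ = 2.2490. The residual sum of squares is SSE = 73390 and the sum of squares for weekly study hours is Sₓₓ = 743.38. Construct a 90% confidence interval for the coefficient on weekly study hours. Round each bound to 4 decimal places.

MSE = SSE/(n − 2) = 73390/301 = 243.821.
SE(b₁) = √(MSE/Sₓₓ) = √(243.821/743.38) = 0.572703.
df = n − 2 = 301.
t* = t_{0.05, 301} = 1.649932.
Margin = t* × SE = 1.649932 × 0.572703 = 0.944921.
CI: 2.2490 ± 0.944921 → (1.3041, 3.1939).
With 90% confidence, each one-unit increase in weekly study hours is associated with a change of between 1.3041 and 3.1939 points in final exam score.

(1.3041, 3.1939)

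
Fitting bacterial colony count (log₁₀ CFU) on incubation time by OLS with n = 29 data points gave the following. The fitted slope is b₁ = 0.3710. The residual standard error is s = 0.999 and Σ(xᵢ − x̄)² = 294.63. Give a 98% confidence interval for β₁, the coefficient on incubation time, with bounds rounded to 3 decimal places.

(0.227, 0.515)

SE(b₁) = s/√Sₓₓ = 0.999/√294.63 = 0.0582005.
df = n − 2 = 27.
t* = t_{0.01, 27} = 2.47266.
Margin = t* × SE = 2.47266 × 0.0582005 = 0.14391.
CI: 0.3710 ± 0.14391 → (0.227, 0.515).
With 98% confidence, each one-unit increase in incubation time is associated with a change of between 0.227 and 0.515 log₁₀ CFU in bacterial colony count.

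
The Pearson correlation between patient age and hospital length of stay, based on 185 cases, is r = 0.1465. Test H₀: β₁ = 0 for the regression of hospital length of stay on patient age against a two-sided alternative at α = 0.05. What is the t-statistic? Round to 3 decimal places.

t = r·√(n − 2)/√(1 − r²) = 0.1465·√183/√0.978538 = 2.003.
df = n − 2 = 183.
Two-sided p ≈ 0.0466, which is < 0.05, so reject H₀.
There is evidence of a linear association between patient age and hospital length of stay.

t = 2.003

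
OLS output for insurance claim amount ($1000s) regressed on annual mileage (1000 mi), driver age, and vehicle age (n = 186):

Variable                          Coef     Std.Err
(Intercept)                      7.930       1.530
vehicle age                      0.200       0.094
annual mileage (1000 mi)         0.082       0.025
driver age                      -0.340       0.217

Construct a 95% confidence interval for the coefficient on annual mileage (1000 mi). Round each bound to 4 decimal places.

(0.0327, 0.1313)

Read off: b = 0.082, SE = 0.025 for annual mileage (1000 mi).
df = n − k − 1 = 186 − 3 − 1 = 182.
t* = t_{0.025, 182} = 1.973084.
Margin = t* × SE = 1.973084 × 0.025 = 0.049327.
CI: 0.082 ± 0.049327 → (0.0327, 0.1313).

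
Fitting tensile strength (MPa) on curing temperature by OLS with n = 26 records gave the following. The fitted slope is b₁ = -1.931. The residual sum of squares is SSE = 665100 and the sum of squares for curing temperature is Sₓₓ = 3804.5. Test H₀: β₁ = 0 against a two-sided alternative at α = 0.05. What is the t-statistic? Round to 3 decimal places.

t = -0.715

MSE = SSE/(n − 2) = 665100/24 = 27712.5.
SE(b₁) = √(MSE/Sₓₓ) = √(27712.5/3804.5) = 2.69891.
t = -1.931 / 2.69891 = -0.715.
df = n − 2 = 24.
Two-sided p ≈ 0.4812, which is ≥ 0.05, so fail to reject H₀.
The data do not give significant evidence of an association between curing temperature and tensile strength.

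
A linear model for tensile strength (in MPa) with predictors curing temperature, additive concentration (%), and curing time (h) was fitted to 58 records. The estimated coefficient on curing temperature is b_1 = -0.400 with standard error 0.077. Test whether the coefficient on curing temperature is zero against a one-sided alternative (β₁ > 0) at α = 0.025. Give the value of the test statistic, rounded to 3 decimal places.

H₀: β₁ = 0 vs H₁: β₁ > 0.
t = (b_1 − β₁⁰)/SE = -0.400 / 0.077 = -5.195.
df = n − k − 1 = 58 − 3 − 1 = 54.
One-sided p ≈ 1.0000, which is ≥ 0.025, so fail to reject H₀.
The data do not give significant evidence that the true slope on curing temperature is positive, holding the other predictors fixed.

t = -5.195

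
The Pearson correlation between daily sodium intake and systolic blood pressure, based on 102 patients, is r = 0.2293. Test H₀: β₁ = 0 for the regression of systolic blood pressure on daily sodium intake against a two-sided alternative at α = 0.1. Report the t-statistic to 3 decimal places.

t = 2.356

t = r·√(n − 2)/√(1 − r²) = 0.2293·√100/√0.947422 = 2.356.
df = n − 2 = 100.
Two-sided p ≈ 0.0204, which is < 0.1, so reject H₀.
There is evidence of a linear association between daily sodium intake and systolic blood pressure.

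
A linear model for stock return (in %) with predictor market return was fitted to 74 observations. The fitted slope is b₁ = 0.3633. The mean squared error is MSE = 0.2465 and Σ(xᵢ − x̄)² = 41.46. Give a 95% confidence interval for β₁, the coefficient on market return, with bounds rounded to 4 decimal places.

(0.2096, 0.5170)

SE(b₁) = √(MSE/Sₓₓ) = √(0.2465/41.46) = 0.077107.
df = n − 2 = 72.
t* = t_{0.025, 72} = 1.993464.
Margin = t* × SE = 1.993464 × 0.077107 = 0.153710.
CI: 0.3633 ± 0.153710 → (0.2096, 0.5170).
With 95% confidence, each one-unit increase in market return is associated with a change of between 0.2096 and 0.5170 % in stock return.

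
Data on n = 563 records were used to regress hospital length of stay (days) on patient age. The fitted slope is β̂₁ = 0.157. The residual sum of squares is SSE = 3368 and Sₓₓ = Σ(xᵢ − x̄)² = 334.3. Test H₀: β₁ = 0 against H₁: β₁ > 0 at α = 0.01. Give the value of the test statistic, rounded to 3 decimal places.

MSE = SSE/(n − 2) = 3368/561 = 6.00357.
SE(β̂₁) = √(MSE/Sₓₓ) = √(6.00357/334.3) = 0.13401.
t = 0.157 / 0.13401 = 1.172.
df = n − 2 = 561.
One-sided p ≈ 0.1209, which is ≥ 0.01, so fail to reject H₀.
The data do not give significant evidence that the true slope on patient age is positive.

t = 1.172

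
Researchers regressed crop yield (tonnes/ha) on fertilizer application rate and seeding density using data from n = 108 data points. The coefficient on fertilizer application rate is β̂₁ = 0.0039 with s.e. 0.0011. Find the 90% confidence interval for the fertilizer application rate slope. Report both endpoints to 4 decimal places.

df = n − k − 1 = 108 − 2 − 1 = 105.
t* = t_{0.05, 105} = 1.659495.
Margin = t* × SE = 1.659495 × 0.0011 = 0.001825.
CI: 0.0039 ± 0.001825 → (0.0021, 0.0057).
With 90% confidence, each one-unit increase in fertilizer application rate is associated with a change of between 0.0021 and 0.0057 tonnes/ha in crop yield, holding the other predictors fixed.

(0.0021, 0.0057)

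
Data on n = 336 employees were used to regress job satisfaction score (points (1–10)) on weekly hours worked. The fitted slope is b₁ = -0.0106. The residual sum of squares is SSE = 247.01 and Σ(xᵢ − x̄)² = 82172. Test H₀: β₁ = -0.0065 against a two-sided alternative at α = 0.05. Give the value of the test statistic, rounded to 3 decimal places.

t = -1.367

MSE = SSE/(n − 2) = 247.01/334 = 0.739551.
SE(b₁) = √(MSE/Sₓₓ) = √(0.739551/82172) = 0.00300001.
t = (-0.0106 − (-0.0065)) / 0.00300001 = -1.367.
df = n − 2 = 334.
Two-sided p ≈ 0.1726, which is ≥ 0.05, so fail to reject H₀.
The data are consistent with a true slope of -0.0065 points (1–10) per unit of weekly hours worked.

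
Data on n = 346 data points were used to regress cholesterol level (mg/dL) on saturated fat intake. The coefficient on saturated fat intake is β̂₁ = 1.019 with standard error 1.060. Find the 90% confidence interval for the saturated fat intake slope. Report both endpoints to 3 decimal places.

(-0.729, 2.767)

df = n − 2 = 346 − 2 = 344.
t* = t_{0.05, 344} = 1.649295.
Margin = t* × SE = 1.649295 × 1.060 = 1.74825.
CI: 1.019 ± 1.74825 → (-0.729, 2.767).
With 90% confidence, each one-unit increase in saturated fat intake is associated with a change of between -0.729 and 2.767 mg/dL in cholesterol level.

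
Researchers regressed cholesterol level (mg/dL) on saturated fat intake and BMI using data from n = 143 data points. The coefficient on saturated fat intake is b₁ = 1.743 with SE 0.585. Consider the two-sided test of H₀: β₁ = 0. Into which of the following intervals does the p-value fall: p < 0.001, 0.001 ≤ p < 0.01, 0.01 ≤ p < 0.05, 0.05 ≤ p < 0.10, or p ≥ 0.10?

0.001 ≤ p < 0.01

t = 1.743 / 0.585 = 2.979.
df = n − k − 1 = 143 − 2 − 1 = 140.
Two-sided p = 2·P(T_{140} > |t|) ≈ 0.0034.
So 0.001 ≤ p < 0.01.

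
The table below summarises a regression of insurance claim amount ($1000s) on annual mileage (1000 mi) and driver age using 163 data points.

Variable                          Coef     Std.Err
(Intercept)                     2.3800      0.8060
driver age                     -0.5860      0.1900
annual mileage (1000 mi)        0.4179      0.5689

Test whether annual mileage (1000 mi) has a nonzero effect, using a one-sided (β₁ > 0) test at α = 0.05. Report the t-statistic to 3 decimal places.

t = 0.735

Read off: b = 0.4179, SE = 0.5689 for annual mileage (1000 mi).
H₀: β₁ = 0 vs H₁: β₁ > 0.
t = 0.4179 / 0.5689 = 0.735.
df = n − k − 1 = 163 − 2 − 1 = 160.
One-sided p ≈ 0.2318, which is ≥ 0.05, so fail to reject H₀.
The data do not give significant evidence that the true slope on annual mileage (1000 mi) is positive, holding the other predictors fixed.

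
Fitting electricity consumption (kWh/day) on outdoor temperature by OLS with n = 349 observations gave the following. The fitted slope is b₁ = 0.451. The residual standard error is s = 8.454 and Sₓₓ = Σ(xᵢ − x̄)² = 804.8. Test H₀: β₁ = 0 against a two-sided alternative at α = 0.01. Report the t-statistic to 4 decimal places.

t = 1.5134

SE(b₁) = s/√Sₓₓ = 8.454/√804.8 = 0.298001.
t = 0.451 / 0.298001 = 1.5134.
df = n − 2 = 347.
Two-sided p ≈ 0.1311, which is ≥ 0.01, so fail to reject H₀.
The data do not give significant evidence of an association between outdoor temperature and electricity consumption.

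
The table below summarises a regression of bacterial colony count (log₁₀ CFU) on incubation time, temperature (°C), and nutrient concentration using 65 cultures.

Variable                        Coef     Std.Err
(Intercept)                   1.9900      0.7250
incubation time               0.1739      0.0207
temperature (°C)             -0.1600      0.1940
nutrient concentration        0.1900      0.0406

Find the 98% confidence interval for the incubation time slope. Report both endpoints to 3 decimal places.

Read off: b = 0.1739, SE = 0.0207 for incubation time.
df = n − k − 1 = 65 − 3 − 1 = 61.
t* = t_{0.01, 61} = 2.389047.
Margin = t* × SE = 2.389047 × 0.0207 = 0.04945.
CI: 0.1739 ± 0.04945 → (0.124, 0.223).

(0.124, 0.223)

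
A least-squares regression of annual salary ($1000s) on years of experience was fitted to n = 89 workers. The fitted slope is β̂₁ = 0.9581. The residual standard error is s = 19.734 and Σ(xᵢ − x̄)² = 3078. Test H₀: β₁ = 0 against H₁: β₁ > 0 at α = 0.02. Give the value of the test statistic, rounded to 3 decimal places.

SE(β̂₁) = s/√Sₓₓ = 19.734/√3078 = 0.355698.
t = 0.9581 / 0.355698 = 2.694.
df = n − 2 = 87.
One-sided p ≈ 0.0042, which is < 0.02, so reject H₀.
There is evidence that the true slope on years of experience is positive.

t = 2.694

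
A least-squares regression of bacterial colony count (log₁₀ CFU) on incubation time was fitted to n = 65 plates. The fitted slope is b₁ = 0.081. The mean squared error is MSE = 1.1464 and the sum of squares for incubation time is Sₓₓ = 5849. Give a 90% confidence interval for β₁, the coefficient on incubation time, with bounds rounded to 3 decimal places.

SE(b₁) = √(MSE/Sₓₓ) = √(1.1464/5849) = 0.014.
df = n − 2 = 63.
t* = t_{0.05, 63} = 1.669402.
Margin = t* × SE = 1.669402 × 0.014 = 0.02337.
CI: 0.081 ± 0.02337 → (0.058, 0.104).
With 90% confidence, each one-unit increase in incubation time is associated with a change of between 0.058 and 0.104 log₁₀ CFU in bacterial colony count.

(0.058, 0.104)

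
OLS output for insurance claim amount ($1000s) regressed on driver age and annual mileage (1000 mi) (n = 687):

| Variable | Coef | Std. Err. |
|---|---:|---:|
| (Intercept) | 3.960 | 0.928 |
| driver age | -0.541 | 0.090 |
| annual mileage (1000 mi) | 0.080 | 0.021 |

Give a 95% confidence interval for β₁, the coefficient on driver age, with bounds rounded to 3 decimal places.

(-0.718, -0.364)

Read off: b = -0.541, SE = 0.090 for driver age.
df = n − k − 1 = 687 − 2 − 1 = 684.
t* = t_{0.025, 684} = 1.963438.
Margin = t* × SE = 1.963438 × 0.090 = 0.17671.
CI: -0.541 ± 0.17671 → (-0.718, -0.364).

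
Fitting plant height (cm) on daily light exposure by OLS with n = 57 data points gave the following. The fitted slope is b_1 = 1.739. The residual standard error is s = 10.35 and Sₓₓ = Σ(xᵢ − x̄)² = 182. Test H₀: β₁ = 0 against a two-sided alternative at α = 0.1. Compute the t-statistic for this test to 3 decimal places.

SE(b_1) = s/√Sₓₓ = 10.35/√182 = 0.767193.
t = 1.739 / 0.767193 = 2.267.
df = n − 2 = 55.
Two-sided p ≈ 0.0274, which is < 0.1, so reject H₀.
There is evidence that daily light exposure is associated with plant height.

t = 2.267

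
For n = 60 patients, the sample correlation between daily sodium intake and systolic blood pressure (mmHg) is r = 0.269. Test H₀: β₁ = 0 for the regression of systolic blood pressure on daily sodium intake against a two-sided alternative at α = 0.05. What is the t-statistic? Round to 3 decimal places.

t = r·√(n − 2)/√(1 − r²) = 0.269·√58/√0.927639 = 2.127.
df = n − 2 = 58.
Two-sided p ≈ 0.0377, which is < 0.05, so reject H₀.
There is evidence of a linear association between daily sodium intake and systolic blood pressure.

t = 2.127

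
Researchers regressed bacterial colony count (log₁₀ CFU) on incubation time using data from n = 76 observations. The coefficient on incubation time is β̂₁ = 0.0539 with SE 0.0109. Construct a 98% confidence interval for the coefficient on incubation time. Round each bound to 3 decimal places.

(0.028, 0.080)

df = n − 2 = 76 − 2 = 74.
t* = t_{0.01, 74} = 2.377802.
Margin = t* × SE = 2.377802 × 0.0109 = 0.02592.
CI: 0.0539 ± 0.02592 → (0.028, 0.080).
With 98% confidence, each one-unit increase in incubation time is associated with a change of between 0.028 and 0.080 log₁₀ CFU in bacterial colony count.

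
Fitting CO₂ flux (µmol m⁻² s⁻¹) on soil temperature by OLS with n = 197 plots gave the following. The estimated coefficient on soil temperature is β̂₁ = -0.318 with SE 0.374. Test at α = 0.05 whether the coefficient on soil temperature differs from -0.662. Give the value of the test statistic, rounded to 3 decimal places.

t = 0.920

H₀: β₁ = -0.662 vs H₁: β₁ ≠ -0.662.
t = (β̂₁ − β₁⁰)/SE = (-0.318 − (-0.662)) / 0.374 = 0.920.
df = n − 2 = 197 − 2 = 195.
Two-sided p ≈ 0.3588, which is ≥ 0.05, so fail to reject H₀.
The data are consistent with a true slope of -0.662 µmol m⁻² s⁻¹ per unit of soil temperature.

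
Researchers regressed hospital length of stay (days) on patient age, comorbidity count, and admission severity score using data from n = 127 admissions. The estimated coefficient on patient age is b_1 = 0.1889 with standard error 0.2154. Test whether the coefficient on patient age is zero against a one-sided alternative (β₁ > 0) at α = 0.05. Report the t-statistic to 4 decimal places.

t = 0.8770

H₀: β₁ = 0 vs H₁: β₁ > 0.
t = (b_1 − β₁⁰)/SE = 0.1889 / 0.2154 = 0.8770.
df = n − k − 1 = 127 − 3 − 1 = 123.
One-sided p ≈ 0.1911, which is ≥ 0.05, so fail to reject H₀.
The data do not give significant evidence that the true slope on patient age is positive, holding the other predictors fixed.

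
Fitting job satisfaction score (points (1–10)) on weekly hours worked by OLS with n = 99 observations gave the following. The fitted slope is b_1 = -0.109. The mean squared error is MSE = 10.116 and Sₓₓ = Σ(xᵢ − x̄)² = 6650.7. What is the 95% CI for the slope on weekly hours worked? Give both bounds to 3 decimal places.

SE(b_1) = √(MSE/Sₓₓ) = √(10.116/6650.7) = 0.0390005.
df = n − 2 = 97.
t* = t_{0.025, 97} = 1.984723.
Margin = t* × SE = 1.984723 × 0.0390005 = 0.07741.
CI: -0.109 ± 0.07741 → (-0.186, -0.032).
With 95% confidence, each one-unit increase in weekly hours worked is associated with a change of between -0.186 and -0.032 points (1–10) in job satisfaction score.

(-0.186, -0.032)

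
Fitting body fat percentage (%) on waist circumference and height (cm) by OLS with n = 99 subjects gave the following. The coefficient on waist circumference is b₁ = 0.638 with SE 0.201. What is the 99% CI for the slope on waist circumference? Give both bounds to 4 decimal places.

(0.1098, 1.1662)

df = n − k − 1 = 99 − 2 − 1 = 96.
t* = t_{0.005, 96} = 2.628016.
Margin = t* × SE = 2.628016 × 0.201 = 0.528231.
CI: 0.638 ± 0.528231 → (0.1098, 1.1662).
With 99% confidence, each one-unit increase in waist circumference is associated with a change of between 0.1098 and 1.1662 % in body fat percentage, holding the other predictors fixed.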